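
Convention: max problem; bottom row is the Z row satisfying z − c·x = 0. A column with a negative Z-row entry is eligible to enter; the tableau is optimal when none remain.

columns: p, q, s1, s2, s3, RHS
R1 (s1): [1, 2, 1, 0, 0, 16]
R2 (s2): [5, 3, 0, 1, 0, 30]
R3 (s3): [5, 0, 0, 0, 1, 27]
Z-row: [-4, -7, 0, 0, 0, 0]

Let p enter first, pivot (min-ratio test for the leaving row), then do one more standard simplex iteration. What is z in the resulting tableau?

143/5

Ratio test on column p — row 1: 16/1 = 16; row 2: 30/5 = 6; row 3: 27/5 = 27/5. Minimum is 27/5 at row 3 (s3 leaves); pivot element 5.
Pivot on row 3; the Z-row RHS becomes 0 − (-4)·(27/5) = 108/5.
Next entering variable (most negative Z-row entry -7): q.
Ratio test on column q — row 1: (53/5)/2 = 53/10; row 2: 3/3 = 1; row 3: entry 0 ≤ 0. Minimum is 1 at row 2 (s2 leaves); pivot element 3.
After the second pivot the Z-row RHS is 108/5 − (-7)·1 = 143/5.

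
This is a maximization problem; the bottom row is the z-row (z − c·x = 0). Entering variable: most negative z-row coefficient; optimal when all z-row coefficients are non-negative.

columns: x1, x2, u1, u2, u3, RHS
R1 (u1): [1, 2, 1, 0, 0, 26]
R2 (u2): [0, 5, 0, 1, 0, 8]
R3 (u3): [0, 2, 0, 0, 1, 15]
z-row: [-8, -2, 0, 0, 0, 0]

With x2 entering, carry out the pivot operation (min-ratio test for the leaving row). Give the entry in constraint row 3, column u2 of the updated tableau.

-2/5

Ratio test on column x2 — row 1: 26/2 = 13; row 2: 8/5 = 8/5; row 3: 15/2 = 15/2. Minimum is 8/5 at row 2 (u2 leaves); pivot element 5.
Divide row 2 by 5; eliminate column x2 from the other rows.
Row 3 update in column u2: 0 − 2·(1/5) = -2/5.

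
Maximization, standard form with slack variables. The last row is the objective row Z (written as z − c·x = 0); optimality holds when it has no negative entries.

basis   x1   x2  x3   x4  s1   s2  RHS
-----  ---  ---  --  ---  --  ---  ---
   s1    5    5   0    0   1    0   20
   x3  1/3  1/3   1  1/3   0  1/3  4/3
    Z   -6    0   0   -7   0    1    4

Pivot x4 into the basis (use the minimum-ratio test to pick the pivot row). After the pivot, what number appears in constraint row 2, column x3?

Ratio test on column x4 — row 1: entry 0 ≤ 0; row 2: (4/3)/(1/3) = 4. Minimum is 4 at row 2 (x3 leaves); pivot element 1/3.
Divide row 2 by 1/3; eliminate column x4 from the other rows.
In the new row 2, the x3 entry is the old entry divided by the pivot: 1/(1/3) = 3.

3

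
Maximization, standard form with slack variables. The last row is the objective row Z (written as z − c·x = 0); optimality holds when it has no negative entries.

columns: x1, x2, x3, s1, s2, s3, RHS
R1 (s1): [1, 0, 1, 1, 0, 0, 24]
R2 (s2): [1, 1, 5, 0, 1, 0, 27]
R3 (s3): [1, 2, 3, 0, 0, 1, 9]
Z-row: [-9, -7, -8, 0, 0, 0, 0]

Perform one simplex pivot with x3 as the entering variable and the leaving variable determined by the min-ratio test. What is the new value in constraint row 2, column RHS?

12

Ratio test on column x3 — row 1: 24/1 = 24; row 2: 27/5 = 27/5; row 3: 9/3 = 3. Minimum is 3 at row 3 (s3 leaves); pivot element 3.
Divide row 3 by 3; eliminate column x3 from the other rows.
Row 2 update in column RHS: 27 − 5·3 = 12.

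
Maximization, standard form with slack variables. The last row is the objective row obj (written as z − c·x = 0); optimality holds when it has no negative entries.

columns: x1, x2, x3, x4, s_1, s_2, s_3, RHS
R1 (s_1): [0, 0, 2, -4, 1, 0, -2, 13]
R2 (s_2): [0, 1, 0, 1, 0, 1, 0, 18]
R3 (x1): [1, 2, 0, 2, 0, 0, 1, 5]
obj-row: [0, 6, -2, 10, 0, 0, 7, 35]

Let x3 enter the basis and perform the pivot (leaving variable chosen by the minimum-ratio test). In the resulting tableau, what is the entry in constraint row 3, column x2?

2

Ratio test on column x3 — row 1: 13/2 = 13/2; row 2: entry 0 ≤ 0; row 3: entry 0 ≤ 0. Minimum is 13/2 at row 1 (s_1 leaves); pivot element 2.
Divide row 1 by 2; eliminate column x3 from the other rows.
Row 3 update in column x2: 2 − 0·0 = 2.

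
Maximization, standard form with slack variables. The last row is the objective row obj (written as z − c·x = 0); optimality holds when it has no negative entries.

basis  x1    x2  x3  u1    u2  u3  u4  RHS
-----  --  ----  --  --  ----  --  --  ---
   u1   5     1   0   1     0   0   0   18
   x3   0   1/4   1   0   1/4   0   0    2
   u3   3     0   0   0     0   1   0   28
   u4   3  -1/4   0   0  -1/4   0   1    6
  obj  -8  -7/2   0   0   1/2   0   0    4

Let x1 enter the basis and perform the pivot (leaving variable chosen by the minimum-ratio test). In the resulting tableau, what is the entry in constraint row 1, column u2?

Ratio test on column x1 — row 1: 18/5 = 18/5; row 2: entry 0 ≤ 0; row 3: 28/3 = 28/3; row 4: 6/3 = 2. Minimum is 2 at row 4 (u4 leaves); pivot element 3.
Divide row 4 by 3; eliminate column x1 from the other rows.
Row 1 update in column u2: 0 − 5·(-1/12) = 5/12.

5/12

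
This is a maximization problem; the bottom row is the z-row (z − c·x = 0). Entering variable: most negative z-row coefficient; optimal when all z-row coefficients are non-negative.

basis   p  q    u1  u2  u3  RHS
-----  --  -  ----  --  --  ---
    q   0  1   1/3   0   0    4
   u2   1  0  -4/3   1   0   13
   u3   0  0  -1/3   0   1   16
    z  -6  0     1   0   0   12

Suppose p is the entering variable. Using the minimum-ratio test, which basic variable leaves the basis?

Column p entries and ratios — q: 0 ≤ 0, skip; u2: 13/1 = 13; u3: 0 ≤ 0, skip.
Smallest ratio is 13 in the row of u2, so u2 leaves.

u2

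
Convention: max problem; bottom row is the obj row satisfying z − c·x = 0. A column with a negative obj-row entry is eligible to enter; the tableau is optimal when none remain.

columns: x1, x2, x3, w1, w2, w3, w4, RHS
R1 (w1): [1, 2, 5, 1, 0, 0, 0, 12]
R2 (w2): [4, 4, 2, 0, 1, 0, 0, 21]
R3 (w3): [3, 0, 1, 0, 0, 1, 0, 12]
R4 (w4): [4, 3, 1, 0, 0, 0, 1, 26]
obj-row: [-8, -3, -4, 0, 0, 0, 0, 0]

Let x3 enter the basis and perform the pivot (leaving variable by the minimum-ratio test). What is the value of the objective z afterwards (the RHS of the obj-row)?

Ratio test on column x3 — row 1: 12/5 = 12/5; row 2: 21/2 = 21/2; row 3: 12/1 = 12; row 4: 26/1 = 26. Minimum is 12/5 at row 1 (w1 leaves); pivot element 5.
Pivot on row 1; the obj-row RHS becomes 0 − (-4)·(12/5) = 48/5.

48/5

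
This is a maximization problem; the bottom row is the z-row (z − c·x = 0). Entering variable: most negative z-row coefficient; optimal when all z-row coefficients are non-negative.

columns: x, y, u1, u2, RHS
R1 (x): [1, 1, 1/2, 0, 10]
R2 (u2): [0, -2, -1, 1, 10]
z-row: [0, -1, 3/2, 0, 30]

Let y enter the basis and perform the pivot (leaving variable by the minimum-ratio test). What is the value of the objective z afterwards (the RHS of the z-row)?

40

Ratio test on column y — row 1: 10/1 = 10; row 2: entry -2 ≤ 0. Minimum is 10 at row 1 (x leaves); pivot element 1.
Pivot on row 1; the z-row RHS becomes 30 − (-1)·10 = 40.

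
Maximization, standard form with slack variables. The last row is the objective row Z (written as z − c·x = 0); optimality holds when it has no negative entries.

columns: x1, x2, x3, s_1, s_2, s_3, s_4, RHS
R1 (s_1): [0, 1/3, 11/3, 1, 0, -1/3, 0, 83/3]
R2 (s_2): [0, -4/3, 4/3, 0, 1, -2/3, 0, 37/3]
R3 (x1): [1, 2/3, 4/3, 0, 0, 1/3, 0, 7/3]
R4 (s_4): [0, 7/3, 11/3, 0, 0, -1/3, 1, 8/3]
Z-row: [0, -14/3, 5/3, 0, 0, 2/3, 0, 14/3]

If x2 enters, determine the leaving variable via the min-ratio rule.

s_4

Column x2 entries and ratios — s_1: (83/3)/(1/3) = 83; s_2: -4/3 ≤ 0, skip; x1: (7/3)/(2/3) = 7/2; s_4: (8/3)/(7/3) = 8/7.
Smallest ratio is 8/7 in the row of s_4, so s_4 leaves.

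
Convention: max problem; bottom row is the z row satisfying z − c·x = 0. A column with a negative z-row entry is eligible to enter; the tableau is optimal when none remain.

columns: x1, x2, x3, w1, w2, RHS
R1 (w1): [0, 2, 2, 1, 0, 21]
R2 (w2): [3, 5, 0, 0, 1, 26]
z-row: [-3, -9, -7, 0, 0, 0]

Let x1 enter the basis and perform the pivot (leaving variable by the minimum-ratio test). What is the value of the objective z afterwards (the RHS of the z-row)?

26

Ratio test on column x1 — row 1: entry 0 ≤ 0; row 2: 26/3 = 26/3. Minimum is 26/3 at row 2 (w2 leaves); pivot element 3.
Pivot on row 2; the z-row RHS becomes 0 − (-3)·(26/3) = 26.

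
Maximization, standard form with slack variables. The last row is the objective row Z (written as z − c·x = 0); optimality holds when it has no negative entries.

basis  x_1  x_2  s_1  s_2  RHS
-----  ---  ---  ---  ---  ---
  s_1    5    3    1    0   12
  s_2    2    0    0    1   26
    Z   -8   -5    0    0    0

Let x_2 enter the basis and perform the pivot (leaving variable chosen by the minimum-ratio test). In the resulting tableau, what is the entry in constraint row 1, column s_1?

Ratio test on column x_2 — row 1: 12/3 = 4; row 2: entry 0 ≤ 0. Minimum is 4 at row 1 (s_1 leaves); pivot element 3.
Divide row 1 by 3; eliminate column x_2 from the other rows.
In the new row 1, the s_1 entry is the old entry divided by the pivot: 1/3 = 1/3.

1/3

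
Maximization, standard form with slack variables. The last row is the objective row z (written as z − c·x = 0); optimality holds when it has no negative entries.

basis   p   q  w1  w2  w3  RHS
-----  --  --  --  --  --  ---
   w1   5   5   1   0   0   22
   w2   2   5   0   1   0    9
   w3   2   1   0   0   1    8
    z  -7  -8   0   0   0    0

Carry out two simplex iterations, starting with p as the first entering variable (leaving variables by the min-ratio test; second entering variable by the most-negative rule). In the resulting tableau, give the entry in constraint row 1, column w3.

Ratio test on column p — row 1: 22/5 = 22/5; row 2: 9/2 = 9/2; row 3: 8/2 = 4. Minimum is 4 at row 3 (w3 leaves); pivot element 2.
Divide row 3 by 2; eliminate column p from the other rows.
Second iteration: most negative z-row entry is -9/2 in column q, so q enters.
Ratio test on column q — row 1: 2/(5/2) = 4/5; row 2: 1/4 = 1/4; row 3: 4/(1/2) = 8. Minimum is 1/4 at row 2 (w2 leaves); pivot element 4.
Divide row 2 by 4; eliminate column q from the other rows.
After both pivots, the entry at constraint row 1, column w3 is -15/8.

-15/8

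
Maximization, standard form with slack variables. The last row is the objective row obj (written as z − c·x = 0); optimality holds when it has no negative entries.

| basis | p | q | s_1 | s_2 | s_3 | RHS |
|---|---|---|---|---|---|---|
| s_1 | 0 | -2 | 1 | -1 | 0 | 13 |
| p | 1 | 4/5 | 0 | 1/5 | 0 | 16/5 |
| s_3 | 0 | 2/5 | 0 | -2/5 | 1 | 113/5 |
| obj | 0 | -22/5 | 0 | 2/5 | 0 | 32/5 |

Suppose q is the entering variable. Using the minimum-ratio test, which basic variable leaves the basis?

p

Column q entries and ratios — s_1: -2 ≤ 0, skip; p: (16/5)/(4/5) = 4; s_3: (113/5)/(2/5) = 113/2.
Smallest ratio is 4 in the row of p, so p leaves.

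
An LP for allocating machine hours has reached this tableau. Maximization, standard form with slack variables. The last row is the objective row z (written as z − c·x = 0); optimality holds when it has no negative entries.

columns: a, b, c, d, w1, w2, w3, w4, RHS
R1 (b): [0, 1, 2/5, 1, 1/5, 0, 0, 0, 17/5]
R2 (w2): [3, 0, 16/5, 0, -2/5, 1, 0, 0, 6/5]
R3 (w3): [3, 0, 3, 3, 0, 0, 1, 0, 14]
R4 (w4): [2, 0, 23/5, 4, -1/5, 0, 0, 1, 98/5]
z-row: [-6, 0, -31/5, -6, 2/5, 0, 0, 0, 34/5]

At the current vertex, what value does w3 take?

w3 is basic (row 3); its value is the RHS of that row, 14.

14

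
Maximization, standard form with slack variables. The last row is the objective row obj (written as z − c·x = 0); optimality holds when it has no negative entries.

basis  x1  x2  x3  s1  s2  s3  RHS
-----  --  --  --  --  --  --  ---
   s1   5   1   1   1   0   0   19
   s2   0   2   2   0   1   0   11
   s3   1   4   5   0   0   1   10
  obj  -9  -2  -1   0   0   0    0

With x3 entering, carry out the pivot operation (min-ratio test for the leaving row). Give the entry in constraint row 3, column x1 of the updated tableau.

Ratio test on column x3 — row 1: 19/1 = 19; row 2: 11/2 = 11/2; row 3: 10/5 = 2. Minimum is 2 at row 3 (s3 leaves); pivot element 5.
Divide row 3 by 5; eliminate column x3 from the other rows.
In the new row 3, the x1 entry is the old entry divided by the pivot: 1/5 = 1/5.

1/5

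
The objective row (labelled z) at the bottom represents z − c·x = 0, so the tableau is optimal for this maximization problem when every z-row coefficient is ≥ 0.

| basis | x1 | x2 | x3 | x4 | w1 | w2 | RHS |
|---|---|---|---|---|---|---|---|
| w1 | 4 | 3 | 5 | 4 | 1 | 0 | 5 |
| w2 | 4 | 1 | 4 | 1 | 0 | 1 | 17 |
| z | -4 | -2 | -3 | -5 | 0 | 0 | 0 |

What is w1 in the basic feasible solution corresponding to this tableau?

w1 is basic (row 1); its value is the RHS of that row, 5.

5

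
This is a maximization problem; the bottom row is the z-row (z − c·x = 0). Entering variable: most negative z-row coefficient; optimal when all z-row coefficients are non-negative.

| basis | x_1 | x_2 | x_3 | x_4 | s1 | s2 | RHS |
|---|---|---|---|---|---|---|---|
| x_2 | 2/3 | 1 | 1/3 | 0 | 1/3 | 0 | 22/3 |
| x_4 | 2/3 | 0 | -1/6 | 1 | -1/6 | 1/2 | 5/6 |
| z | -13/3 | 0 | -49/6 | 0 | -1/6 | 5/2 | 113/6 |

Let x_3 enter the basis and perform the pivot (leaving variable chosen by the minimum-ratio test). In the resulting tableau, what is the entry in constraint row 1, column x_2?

Ratio test on column x_3 — row 1: (22/3)/(1/3) = 22; row 2: entry -1/6 ≤ 0. Minimum is 22 at row 1 (x_2 leaves); pivot element 1/3.
Divide row 1 by 1/3; eliminate column x_3 from the other rows.
In the new row 1, the x_2 entry is the old entry divided by the pivot: 1/(1/3) = 3.

3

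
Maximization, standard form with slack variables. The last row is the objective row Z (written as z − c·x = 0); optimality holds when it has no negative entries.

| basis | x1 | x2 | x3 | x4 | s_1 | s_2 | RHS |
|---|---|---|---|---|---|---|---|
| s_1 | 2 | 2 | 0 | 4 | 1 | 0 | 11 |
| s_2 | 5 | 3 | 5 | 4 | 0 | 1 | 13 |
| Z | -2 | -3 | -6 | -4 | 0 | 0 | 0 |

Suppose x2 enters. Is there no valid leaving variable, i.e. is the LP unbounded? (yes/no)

Column x2 has positive entries in row(s) 1, 2, so the ratio test bounds it — not unbounded.

no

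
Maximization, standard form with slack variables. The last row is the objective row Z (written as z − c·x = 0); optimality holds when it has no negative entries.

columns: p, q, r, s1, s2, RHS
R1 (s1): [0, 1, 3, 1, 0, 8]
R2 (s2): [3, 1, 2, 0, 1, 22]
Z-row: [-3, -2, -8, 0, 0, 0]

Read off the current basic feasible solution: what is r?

0

r is not in the basis, so in the current basic feasible solution r = 0.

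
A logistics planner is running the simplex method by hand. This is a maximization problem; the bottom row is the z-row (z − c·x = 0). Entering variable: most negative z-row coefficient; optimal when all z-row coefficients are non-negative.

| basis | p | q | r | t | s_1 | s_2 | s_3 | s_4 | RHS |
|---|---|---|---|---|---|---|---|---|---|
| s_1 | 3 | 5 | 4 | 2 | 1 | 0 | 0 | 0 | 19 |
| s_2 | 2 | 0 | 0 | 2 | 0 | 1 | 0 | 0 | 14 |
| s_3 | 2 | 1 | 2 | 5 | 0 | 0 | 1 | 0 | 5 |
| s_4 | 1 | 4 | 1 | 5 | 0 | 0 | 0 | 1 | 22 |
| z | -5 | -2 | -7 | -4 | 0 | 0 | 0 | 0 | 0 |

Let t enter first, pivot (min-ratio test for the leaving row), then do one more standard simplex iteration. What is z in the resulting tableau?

Ratio test on column t — row 1: 19/2 = 19/2; row 2: 14/2 = 7; row 3: 5/5 = 1; row 4: 22/5 = 22/5. Minimum is 1 at row 3 (s_3 leaves); pivot element 5.
Pivot on row 3; the z-row RHS becomes 0 − (-4)·1 = 4.
Next entering variable (most negative z-row entry -27/5): r.
Ratio test on column r — row 1: 17/(16/5) = 85/16; row 2: entry -4/5 ≤ 0; row 3: 1/(2/5) = 5/2; row 4: entry -1 ≤ 0. Minimum is 5/2 at row 3 (t leaves); pivot element 2/5.
After the second pivot the z-row RHS is 4 − (-27/5)·(5/2) = 35/2.

35/2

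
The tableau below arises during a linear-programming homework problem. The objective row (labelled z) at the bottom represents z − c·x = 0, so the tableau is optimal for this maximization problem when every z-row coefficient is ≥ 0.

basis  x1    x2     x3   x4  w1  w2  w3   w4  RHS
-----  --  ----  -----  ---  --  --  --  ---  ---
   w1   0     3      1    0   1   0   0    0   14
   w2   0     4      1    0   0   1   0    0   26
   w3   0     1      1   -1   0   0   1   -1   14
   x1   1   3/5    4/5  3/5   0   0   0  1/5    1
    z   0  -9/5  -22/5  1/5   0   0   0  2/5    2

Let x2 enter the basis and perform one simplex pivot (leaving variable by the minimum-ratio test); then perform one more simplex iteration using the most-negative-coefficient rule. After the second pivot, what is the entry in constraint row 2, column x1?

Ratio test on column x2 — row 1: 14/3 = 14/3; row 2: 26/4 = 13/2; row 3: 14/1 = 14; row 4: 1/(3/5) = 5/3. Minimum is 5/3 at row 4 (x1 leaves); pivot element 3/5.
Divide row 4 by 3/5; eliminate column x2 from the other rows.
Second iteration: most negative z-row entry is -2 in column x3, so x3 enters.
Ratio test on column x3 — row 1: entry -3 ≤ 0; row 2: entry -13/3 ≤ 0; row 3: entry -1/3 ≤ 0; row 4: (5/3)/(4/3) = 5/4. Minimum is 5/4 at row 4 (x2 leaves); pivot element 4/3.
Divide row 4 by 4/3; eliminate column x3 from the other rows.
After both pivots, the entry at constraint row 2, column x1 is -5/4.

-5/4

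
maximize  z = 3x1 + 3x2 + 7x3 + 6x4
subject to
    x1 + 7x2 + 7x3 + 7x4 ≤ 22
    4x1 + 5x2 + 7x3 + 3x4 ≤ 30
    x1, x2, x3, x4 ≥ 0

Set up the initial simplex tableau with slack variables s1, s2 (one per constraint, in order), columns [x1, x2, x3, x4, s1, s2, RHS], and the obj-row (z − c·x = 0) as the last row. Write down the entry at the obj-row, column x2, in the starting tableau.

The obj-row carries the negated objective coefficients: the x2 entry is -3.

-3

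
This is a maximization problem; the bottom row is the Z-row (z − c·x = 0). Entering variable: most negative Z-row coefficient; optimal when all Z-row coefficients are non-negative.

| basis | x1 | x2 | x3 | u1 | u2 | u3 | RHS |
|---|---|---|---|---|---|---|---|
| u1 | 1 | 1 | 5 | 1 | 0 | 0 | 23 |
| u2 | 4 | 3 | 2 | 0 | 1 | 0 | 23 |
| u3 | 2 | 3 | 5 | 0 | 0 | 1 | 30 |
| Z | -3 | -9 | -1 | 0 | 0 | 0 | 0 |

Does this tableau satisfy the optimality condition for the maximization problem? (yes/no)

no

The Z-row has a negative entry -9 in column x2, so it is not optimal.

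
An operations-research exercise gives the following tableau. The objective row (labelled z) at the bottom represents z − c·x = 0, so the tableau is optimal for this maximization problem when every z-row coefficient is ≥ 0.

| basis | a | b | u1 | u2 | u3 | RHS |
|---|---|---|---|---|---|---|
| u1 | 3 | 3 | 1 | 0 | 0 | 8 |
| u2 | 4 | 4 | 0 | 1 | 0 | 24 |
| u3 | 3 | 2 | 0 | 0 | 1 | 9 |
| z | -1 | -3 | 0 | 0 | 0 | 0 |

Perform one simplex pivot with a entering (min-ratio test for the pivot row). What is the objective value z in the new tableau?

Ratio test on column a — row 1: 8/3 = 8/3; row 2: 24/4 = 6; row 3: 9/3 = 3. Minimum is 8/3 at row 1 (u1 leaves); pivot element 3.
Pivot on row 1; the z-row RHS becomes 0 − (-1)·(8/3) = 8/3.

8/3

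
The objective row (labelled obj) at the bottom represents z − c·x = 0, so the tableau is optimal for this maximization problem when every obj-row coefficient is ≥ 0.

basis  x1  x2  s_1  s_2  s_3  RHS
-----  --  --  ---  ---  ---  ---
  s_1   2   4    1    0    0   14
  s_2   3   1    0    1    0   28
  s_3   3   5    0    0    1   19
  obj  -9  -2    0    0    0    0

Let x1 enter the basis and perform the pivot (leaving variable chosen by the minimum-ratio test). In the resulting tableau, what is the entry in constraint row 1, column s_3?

Ratio test on column x1 — row 1: 14/2 = 7; row 2: 28/3 = 28/3; row 3: 19/3 = 19/3. Minimum is 19/3 at row 3 (s_3 leaves); pivot element 3.
Divide row 3 by 3; eliminate column x1 from the other rows.
Row 1 update in column s_3: 0 − 2·(1/3) = -2/3.

-2/3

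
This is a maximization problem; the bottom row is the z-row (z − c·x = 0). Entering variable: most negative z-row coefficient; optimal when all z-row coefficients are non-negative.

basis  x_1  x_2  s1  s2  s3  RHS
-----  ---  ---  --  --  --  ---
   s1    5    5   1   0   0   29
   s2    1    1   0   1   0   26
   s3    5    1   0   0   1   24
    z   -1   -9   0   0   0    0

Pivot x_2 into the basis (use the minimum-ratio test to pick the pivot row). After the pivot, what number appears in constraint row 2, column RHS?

Ratio test on column x_2 — row 1: 29/5 = 29/5; row 2: 26/1 = 26; row 3: 24/1 = 24. Minimum is 29/5 at row 1 (s1 leaves); pivot element 5.
Divide row 1 by 5; eliminate column x_2 from the other rows.
Row 2 update in column RHS: 26 − 1·(29/5) = 101/5.

101/5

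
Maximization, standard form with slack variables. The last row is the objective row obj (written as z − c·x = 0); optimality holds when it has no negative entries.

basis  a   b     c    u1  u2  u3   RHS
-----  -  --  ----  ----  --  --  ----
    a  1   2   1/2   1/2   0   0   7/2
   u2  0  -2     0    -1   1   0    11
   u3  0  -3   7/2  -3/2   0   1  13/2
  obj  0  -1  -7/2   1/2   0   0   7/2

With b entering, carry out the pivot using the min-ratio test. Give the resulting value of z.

21/4

Ratio test on column b — row 1: (7/2)/2 = 7/4; row 2: entry -2 ≤ 0; row 3: entry -3 ≤ 0. Minimum is 7/4 at row 1 (a leaves); pivot element 2.
Pivot on row 1; the obj-row RHS becomes 7/2 − (-1)·(7/4) = 21/4.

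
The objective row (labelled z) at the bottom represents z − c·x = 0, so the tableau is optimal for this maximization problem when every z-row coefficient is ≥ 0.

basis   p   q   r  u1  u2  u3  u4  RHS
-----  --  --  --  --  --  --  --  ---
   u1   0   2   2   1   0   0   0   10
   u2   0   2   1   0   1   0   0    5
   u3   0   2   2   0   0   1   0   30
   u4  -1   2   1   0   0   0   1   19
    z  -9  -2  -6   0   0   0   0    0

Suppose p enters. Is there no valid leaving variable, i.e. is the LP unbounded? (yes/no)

Every constraint-row entry in column p is ≤ 0, so increasing p is unbounded.

yes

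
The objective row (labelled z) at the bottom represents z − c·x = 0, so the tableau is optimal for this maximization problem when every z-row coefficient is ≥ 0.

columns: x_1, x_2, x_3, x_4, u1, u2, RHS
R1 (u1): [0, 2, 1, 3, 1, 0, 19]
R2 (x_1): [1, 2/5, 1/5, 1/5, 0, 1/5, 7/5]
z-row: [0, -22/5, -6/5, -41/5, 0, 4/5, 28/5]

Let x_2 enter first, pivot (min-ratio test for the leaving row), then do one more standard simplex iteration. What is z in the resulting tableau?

57

Ratio test on column x_2 — row 1: 19/2 = 19/2; row 2: (7/5)/(2/5) = 7/2. Minimum is 7/2 at row 2 (x_1 leaves); pivot element 2/5.
Pivot on row 2; the z-row RHS becomes 28/5 − (-22/5)·(7/2) = 21.
Next entering variable (most negative z-row entry -6): x_4.
Ratio test on column x_4 — row 1: 12/2 = 6; row 2: (7/2)/(1/2) = 7. Minimum is 6 at row 1 (u1 leaves); pivot element 2.
After the second pivot the z-row RHS is 21 − (-6)·6 = 57.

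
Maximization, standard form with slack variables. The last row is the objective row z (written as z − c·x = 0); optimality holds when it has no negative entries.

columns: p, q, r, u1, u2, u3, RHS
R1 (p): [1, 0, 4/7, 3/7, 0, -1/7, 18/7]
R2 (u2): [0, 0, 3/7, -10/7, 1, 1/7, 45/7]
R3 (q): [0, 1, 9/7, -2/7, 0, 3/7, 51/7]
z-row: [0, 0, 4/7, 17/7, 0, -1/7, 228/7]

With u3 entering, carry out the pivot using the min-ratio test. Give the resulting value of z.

35

Ratio test on column u3 — row 1: entry -1/7 ≤ 0; row 2: (45/7)/(1/7) = 45; row 3: (51/7)/(3/7) = 17. Minimum is 17 at row 3 (q leaves); pivot element 3/7.
Pivot on row 3; the z-row RHS becomes 228/7 − (-1/7)·17 = 35.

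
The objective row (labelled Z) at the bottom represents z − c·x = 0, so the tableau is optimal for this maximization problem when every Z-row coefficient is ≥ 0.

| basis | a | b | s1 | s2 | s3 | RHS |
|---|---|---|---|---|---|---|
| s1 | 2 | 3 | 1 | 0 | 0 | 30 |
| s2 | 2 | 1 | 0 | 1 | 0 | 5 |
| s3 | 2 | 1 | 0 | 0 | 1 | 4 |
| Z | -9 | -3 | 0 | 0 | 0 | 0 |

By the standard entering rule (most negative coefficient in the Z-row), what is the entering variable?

a

Negative Z-row entries: a: -9, b: -3.
The most negative is -9 in column a, so a enters.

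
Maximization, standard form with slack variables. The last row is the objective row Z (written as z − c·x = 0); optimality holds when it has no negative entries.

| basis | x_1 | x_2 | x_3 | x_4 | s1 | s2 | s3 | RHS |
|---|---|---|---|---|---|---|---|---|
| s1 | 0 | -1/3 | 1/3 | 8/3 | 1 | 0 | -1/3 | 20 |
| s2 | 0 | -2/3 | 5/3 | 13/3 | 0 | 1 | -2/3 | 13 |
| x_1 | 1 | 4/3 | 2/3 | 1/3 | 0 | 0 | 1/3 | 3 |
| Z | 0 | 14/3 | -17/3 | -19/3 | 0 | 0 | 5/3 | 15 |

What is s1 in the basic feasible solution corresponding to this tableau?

s1 is basic (row 1); its value is the RHS of that row, 20.

20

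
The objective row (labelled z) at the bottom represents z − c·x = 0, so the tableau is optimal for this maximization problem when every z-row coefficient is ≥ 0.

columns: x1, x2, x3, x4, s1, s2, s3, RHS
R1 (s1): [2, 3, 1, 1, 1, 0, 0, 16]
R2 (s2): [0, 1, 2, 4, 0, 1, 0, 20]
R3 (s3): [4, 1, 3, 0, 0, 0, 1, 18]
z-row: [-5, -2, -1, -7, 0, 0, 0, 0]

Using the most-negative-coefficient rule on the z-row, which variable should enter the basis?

Negative z-row entries: x1: -5, x2: -2, x3: -1, x4: -7.
The most negative is -7 in column x4, so x4 enters.

x4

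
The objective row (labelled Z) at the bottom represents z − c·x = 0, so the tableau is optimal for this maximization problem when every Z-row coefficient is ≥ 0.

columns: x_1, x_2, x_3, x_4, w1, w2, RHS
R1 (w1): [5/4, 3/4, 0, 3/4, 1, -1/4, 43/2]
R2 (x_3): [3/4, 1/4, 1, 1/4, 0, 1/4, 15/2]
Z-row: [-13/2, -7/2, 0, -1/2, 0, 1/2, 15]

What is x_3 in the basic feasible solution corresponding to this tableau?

15/2

x_3 is basic (row 2); its value is the RHS of that row, 15/2.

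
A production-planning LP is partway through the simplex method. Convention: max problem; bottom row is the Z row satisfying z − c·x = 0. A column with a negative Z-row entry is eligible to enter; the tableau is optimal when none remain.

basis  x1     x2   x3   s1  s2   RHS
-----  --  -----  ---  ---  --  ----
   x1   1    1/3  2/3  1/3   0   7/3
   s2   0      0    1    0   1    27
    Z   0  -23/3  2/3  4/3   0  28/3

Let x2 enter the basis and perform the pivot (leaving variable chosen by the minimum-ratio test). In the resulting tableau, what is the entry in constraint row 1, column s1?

1

Ratio test on column x2 — row 1: (7/3)/(1/3) = 7; row 2: entry 0 ≤ 0. Minimum is 7 at row 1 (x1 leaves); pivot element 1/3.
Divide row 1 by 1/3; eliminate column x2 from the other rows.
In the new row 1, the s1 entry is the old entry divided by the pivot: (1/3)/(1/3) = 1.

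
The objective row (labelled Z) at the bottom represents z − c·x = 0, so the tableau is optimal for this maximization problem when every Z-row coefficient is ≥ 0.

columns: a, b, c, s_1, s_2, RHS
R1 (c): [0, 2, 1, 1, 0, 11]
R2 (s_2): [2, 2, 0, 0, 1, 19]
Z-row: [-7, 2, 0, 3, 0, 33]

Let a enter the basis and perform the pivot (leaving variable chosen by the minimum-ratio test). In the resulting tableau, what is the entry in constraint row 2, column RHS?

Ratio test on column a — row 1: entry 0 ≤ 0; row 2: 19/2 = 19/2. Minimum is 19/2 at row 2 (s_2 leaves); pivot element 2.
Divide row 2 by 2; eliminate column a from the other rows.
In the new row 2, the RHS entry is the old entry divided by the pivot: 19/2 = 19/2.

19/2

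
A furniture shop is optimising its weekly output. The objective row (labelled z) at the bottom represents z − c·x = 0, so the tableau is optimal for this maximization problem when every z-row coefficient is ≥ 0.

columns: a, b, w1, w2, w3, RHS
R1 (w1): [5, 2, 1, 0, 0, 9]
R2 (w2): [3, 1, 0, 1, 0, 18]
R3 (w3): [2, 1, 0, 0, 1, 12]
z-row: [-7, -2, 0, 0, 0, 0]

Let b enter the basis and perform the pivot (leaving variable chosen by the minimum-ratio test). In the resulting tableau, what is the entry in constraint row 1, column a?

5/2

Ratio test on column b — row 1: 9/2 = 9/2; row 2: 18/1 = 18; row 3: 12/1 = 12. Minimum is 9/2 at row 1 (w1 leaves); pivot element 2.
Divide row 1 by 2; eliminate column b from the other rows.
In the new row 1, the a entry is the old entry divided by the pivot: 5/2 = 5/2.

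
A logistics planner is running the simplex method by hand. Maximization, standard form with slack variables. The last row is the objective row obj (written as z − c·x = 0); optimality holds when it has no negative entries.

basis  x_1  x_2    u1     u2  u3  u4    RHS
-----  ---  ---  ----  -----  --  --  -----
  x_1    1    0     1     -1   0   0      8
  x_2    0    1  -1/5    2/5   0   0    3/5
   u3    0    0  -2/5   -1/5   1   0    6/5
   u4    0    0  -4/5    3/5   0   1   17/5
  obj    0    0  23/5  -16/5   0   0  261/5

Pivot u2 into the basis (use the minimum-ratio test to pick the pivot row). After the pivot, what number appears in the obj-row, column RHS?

Ratio test on column u2 — row 1: entry -1 ≤ 0; row 2: (3/5)/(2/5) = 3/2; row 3: entry -1/5 ≤ 0; row 4: (17/5)/(3/5) = 17/3. Minimum is 3/2 at row 2 (x_2 leaves); pivot element 2/5.
Divide row 2 by 2/5; eliminate column u2 from the other rows.
obj-row update in column RHS: 261/5 − (-16/5)·(3/2) = 57.

57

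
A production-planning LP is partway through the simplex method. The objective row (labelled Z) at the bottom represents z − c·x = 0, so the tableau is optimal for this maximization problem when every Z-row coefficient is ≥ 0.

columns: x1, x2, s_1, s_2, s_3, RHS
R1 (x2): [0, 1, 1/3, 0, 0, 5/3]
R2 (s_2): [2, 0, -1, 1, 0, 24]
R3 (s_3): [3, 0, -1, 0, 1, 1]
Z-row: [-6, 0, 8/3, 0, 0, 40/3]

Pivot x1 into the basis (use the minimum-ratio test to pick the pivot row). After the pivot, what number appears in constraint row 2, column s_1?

-1/3

Ratio test on column x1 — row 1: entry 0 ≤ 0; row 2: 24/2 = 12; row 3: 1/3 = 1/3. Minimum is 1/3 at row 3 (s_3 leaves); pivot element 3.
Divide row 3 by 3; eliminate column x1 from the other rows.
Row 2 update in column s_1: -1 − 2·(-1/3) = -1/3.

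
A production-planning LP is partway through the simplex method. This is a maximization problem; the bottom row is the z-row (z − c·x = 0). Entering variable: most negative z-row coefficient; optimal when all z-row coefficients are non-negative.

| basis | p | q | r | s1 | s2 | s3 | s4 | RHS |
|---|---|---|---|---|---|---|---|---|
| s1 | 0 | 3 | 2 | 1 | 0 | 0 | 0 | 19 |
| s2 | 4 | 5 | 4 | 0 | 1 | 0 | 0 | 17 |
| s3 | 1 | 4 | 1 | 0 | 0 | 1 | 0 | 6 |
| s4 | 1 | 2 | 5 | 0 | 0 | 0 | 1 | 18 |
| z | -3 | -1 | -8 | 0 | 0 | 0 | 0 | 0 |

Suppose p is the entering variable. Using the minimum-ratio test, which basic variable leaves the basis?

s2

Column p entries and ratios — s1: 0 ≤ 0, skip; s2: 17/4 = 17/4; s3: 6/1 = 6; s4: 18/1 = 18.
Smallest ratio is 17/4 in the row of s2, so s2 leaves.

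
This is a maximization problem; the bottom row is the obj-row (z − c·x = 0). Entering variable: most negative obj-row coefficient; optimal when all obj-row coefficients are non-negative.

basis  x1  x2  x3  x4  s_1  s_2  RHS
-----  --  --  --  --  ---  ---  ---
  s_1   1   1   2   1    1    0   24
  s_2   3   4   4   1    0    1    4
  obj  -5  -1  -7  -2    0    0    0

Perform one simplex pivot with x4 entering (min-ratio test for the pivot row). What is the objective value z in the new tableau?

8

Ratio test on column x4 — row 1: 24/1 = 24; row 2: 4/1 = 4. Minimum is 4 at row 2 (s_2 leaves); pivot element 1.
Pivot on row 2; the obj-row RHS becomes 0 − (-2)·4 = 8.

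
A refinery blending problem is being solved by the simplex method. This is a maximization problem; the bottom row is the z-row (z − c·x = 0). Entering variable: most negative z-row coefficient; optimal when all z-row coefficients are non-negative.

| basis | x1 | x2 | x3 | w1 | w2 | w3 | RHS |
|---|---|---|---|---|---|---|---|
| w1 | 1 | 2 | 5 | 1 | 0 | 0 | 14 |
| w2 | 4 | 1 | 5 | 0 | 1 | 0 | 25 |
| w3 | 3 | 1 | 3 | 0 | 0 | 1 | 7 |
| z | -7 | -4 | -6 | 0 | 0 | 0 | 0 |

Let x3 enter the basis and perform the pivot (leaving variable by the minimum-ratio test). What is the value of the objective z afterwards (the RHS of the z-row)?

14

Ratio test on column x3 — row 1: 14/5 = 14/5; row 2: 25/5 = 5; row 3: 7/3 = 7/3. Minimum is 7/3 at row 3 (w3 leaves); pivot element 3.
Pivot on row 3; the z-row RHS becomes 0 − (-6)·(7/3) = 14.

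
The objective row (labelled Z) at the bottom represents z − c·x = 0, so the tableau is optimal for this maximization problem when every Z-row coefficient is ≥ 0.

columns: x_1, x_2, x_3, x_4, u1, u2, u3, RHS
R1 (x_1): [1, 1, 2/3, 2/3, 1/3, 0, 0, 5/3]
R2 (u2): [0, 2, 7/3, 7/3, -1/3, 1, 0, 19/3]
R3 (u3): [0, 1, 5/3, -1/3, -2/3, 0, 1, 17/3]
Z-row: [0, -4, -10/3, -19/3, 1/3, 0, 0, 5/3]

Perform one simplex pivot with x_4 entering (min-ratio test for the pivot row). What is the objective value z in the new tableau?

35/2

Ratio test on column x_4 — row 1: (5/3)/(2/3) = 5/2; row 2: (19/3)/(7/3) = 19/7; row 3: entry -1/3 ≤ 0. Minimum is 5/2 at row 1 (x_1 leaves); pivot element 2/3.
Pivot on row 1; the Z-row RHS becomes 5/3 − (-19/3)·(5/2) = 35/2.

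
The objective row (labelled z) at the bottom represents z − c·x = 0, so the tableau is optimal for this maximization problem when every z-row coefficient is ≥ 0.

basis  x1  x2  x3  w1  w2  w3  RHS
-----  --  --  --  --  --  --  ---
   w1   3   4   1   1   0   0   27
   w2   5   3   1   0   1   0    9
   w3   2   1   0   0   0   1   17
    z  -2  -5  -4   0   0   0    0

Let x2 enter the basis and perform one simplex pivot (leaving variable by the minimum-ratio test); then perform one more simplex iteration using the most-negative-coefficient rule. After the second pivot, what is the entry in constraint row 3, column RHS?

Ratio test on column x2 — row 1: 27/4 = 27/4; row 2: 9/3 = 3; row 3: 17/1 = 17. Minimum is 3 at row 2 (w2 leaves); pivot element 3.
Divide row 2 by 3; eliminate column x2 from the other rows.
Second iteration: most negative z-row entry is -7/3 in column x3, so x3 enters.
Ratio test on column x3 — row 1: entry -1/3 ≤ 0; row 2: 3/(1/3) = 9; row 3: entry -1/3 ≤ 0. Minimum is 9 at row 2 (x2 leaves); pivot element 1/3.
Divide row 2 by 1/3; eliminate column x3 from the other rows.
After both pivots, the entry at constraint row 3, column RHS is 17.

17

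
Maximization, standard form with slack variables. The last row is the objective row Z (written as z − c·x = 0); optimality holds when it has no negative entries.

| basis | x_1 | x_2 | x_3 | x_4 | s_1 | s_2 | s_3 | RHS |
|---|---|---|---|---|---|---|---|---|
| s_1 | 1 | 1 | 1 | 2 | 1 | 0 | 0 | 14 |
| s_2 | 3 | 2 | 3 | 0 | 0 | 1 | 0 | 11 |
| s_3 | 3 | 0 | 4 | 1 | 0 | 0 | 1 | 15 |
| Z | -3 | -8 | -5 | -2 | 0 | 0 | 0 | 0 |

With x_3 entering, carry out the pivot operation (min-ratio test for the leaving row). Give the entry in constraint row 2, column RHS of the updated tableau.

Ratio test on column x_3 — row 1: 14/1 = 14; row 2: 11/3 = 11/3; row 3: 15/4 = 15/4. Minimum is 11/3 at row 2 (s_2 leaves); pivot element 3.
Divide row 2 by 3; eliminate column x_3 from the other rows.
In the new row 2, the RHS entry is the old entry divided by the pivot: 11/3 = 11/3.

11/3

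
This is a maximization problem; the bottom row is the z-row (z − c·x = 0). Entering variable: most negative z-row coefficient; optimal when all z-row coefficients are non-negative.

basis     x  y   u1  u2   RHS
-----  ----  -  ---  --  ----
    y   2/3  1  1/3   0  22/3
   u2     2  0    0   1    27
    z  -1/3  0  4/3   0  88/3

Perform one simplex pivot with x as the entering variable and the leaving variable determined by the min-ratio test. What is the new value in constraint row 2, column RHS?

Ratio test on column x — row 1: (22/3)/(2/3) = 11; row 2: 27/2 = 27/2. Minimum is 11 at row 1 (y leaves); pivot element 2/3.
Divide row 1 by 2/3; eliminate column x from the other rows.
Row 2 update in column RHS: 27 − 2·11 = 5.

5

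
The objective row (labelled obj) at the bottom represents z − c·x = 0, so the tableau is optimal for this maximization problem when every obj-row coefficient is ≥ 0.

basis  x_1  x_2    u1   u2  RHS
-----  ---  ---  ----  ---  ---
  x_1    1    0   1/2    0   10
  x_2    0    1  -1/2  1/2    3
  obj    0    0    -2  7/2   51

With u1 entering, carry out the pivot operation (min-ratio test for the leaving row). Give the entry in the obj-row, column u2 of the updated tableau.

7/2

Ratio test on column u1 — row 1: 10/(1/2) = 20; row 2: entry -1/2 ≤ 0. Minimum is 20 at row 1 (x_1 leaves); pivot element 1/2.
Divide row 1 by 1/2; eliminate column u1 from the other rows.
obj-row update in column u2: 7/2 − (-2)·0 = 7/2.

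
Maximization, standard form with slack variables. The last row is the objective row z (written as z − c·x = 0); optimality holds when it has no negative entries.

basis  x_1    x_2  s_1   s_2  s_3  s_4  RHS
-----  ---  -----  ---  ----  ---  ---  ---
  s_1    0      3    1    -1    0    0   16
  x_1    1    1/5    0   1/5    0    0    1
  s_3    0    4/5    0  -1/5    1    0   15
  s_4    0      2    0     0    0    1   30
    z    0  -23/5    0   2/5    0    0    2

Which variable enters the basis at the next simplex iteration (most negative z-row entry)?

Negative z-row entries: x_2: -23/5.
The most negative is -23/5 in column x_2, so x_2 enters.

x_2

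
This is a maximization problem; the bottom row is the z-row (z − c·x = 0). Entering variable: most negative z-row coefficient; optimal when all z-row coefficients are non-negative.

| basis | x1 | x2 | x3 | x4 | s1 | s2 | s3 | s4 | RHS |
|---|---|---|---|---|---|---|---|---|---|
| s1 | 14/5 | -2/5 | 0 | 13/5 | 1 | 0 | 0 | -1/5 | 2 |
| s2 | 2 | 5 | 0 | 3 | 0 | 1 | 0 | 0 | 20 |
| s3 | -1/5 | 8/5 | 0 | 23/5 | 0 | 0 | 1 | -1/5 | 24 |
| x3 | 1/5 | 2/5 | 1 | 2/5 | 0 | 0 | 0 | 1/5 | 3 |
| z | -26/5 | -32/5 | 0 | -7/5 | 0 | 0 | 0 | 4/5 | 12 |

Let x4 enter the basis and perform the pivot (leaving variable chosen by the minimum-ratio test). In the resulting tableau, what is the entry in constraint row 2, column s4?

Ratio test on column x4 — row 1: 2/(13/5) = 10/13; row 2: 20/3 = 20/3; row 3: 24/(23/5) = 120/23; row 4: 3/(2/5) = 15/2. Minimum is 10/13 at row 1 (s1 leaves); pivot element 13/5.
Divide row 1 by 13/5; eliminate column x4 from the other rows.
Row 2 update in column s4: 0 − 3·(-1/13) = 3/13.

3/13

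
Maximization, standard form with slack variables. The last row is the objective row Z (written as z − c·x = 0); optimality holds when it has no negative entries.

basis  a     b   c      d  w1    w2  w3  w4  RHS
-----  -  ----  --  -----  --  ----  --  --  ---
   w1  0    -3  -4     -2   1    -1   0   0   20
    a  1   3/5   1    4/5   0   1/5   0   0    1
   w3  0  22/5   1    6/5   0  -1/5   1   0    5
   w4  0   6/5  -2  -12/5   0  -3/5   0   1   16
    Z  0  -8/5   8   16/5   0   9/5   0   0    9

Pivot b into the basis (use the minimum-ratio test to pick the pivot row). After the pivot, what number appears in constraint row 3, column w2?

Ratio test on column b — row 1: entry -3 ≤ 0; row 2: 1/(3/5) = 5/3; row 3: 5/(22/5) = 25/22; row 4: 16/(6/5) = 40/3. Minimum is 25/22 at row 3 (w3 leaves); pivot element 22/5.
Divide row 3 by 22/5; eliminate column b from the other rows.
In the new row 3, the w2 entry is the old entry divided by the pivot: (-1/5)/(22/5) = -1/22.

-1/22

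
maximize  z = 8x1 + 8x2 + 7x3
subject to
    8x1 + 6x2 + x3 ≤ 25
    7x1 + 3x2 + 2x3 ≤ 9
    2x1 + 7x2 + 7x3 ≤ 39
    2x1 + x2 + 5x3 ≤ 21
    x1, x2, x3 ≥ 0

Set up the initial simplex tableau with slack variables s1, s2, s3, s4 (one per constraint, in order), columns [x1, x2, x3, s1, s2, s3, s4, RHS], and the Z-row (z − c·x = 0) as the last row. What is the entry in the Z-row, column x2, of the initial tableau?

-8

The Z-row carries the negated objective coefficients: the x2 entry is -8.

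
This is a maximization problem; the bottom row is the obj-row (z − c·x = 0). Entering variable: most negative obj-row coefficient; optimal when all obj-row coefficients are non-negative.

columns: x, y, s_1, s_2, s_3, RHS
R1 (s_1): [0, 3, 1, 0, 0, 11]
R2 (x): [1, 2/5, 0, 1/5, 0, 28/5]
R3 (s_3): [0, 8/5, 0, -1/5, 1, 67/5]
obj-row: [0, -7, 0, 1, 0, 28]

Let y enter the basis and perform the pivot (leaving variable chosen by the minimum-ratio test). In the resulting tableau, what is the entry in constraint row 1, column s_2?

0

Ratio test on column y — row 1: 11/3 = 11/3; row 2: (28/5)/(2/5) = 14; row 3: (67/5)/(8/5) = 67/8. Minimum is 11/3 at row 1 (s_1 leaves); pivot element 3.
Divide row 1 by 3; eliminate column y from the other rows.
In the new row 1, the s_2 entry is the old entry divided by the pivot: 0/3 = 0.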